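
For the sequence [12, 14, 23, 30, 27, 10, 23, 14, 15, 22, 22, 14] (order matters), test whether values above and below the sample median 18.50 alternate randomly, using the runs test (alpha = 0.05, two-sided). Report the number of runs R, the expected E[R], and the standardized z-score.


Step 1: Compute median = 18.50; label A = above, B = below.
Labels in order: BBAAABABBAAB  (n_A = 6, n_B = 6)
Step 2: Count runs R = 7.
Step 3: Under H0 (random ordering), E[R] = 2*n_A*n_B/(n_A+n_B) + 1 = 2*6*6/12 + 1 = 7.0000.
        Var[R] = 2*n_A*n_B*(2*n_A*n_B - n_A - n_B) / ((n_A+n_B)^2 * (n_A+n_B-1)) = 4320/1584 = 2.7273.
        SD[R] = 1.6514.
Step 4: R = E[R], so z = 0 with no continuity correction.
Step 5: Two-sided p-value via normal approximation = 2*(1 - Phi(|z|)) = 1.000000.
Step 6: alpha = 0.05. fail to reject H0.

R = 7, z = 0.0000, p = 1.000000, fail to reject H0.


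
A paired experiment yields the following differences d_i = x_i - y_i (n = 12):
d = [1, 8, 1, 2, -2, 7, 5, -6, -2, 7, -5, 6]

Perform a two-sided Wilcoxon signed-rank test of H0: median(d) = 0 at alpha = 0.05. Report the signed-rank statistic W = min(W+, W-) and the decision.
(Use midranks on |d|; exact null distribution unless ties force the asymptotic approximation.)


Step 1: Drop any zero differences (none here) and take |d_i|.
|d| = [1, 8, 1, 2, 2, 7, 5, 6, 2, 7, 5, 6]
Step 2: Midrank |d_i| (ties get averaged ranks).
ranks: |1|->1.5, |8|->12, |1|->1.5, |2|->4, |2|->4, |7|->10.5, |5|->6.5, |6|->8.5, |2|->4, |7|->10.5, |5|->6.5, |6|->8.5
Step 3: Attach original signs; sum ranks with positive sign and with negative sign.
W+ = 1.5 + 12 + 1.5 + 4 + 10.5 + 6.5 + 10.5 + 8.5 = 55
W- = 4 + 8.5 + 4 + 6.5 = 23
(Check: W+ + W- = 78 should equal n(n+1)/2 = 78.)
Step 4: Test statistic W = min(W+, W-) = 23.
Step 5: Ties in |d|, so use the tie-corrected normal approximation.
        E[W] = n(n+1)/4 = 12*13/4 = 39.
        Tie groups: |d|=1 (t=2), |d|=2 (t=3), |d|=5 (t=2), |d|=6 (t=2), |d|=7 (t=2); sum(t^3 - t) = 48.
        Var[W] = n(n+1)(2n+1)/24 - sum(t^3-t)/48 = 3900/24 - 48/48 = 161.5.
        z = (W - E[W]) / sqrt(Var[W]) = (23 - 39) / 12.7083 = -1.2590.
        Two-sided p = 2*Phi(z) = 0.208022.
Step 6: alpha = 0.05. fail to reject H0.

W+ = 55, W- = 23, W = min = 23, p = 0.208022, fail to reject H0.


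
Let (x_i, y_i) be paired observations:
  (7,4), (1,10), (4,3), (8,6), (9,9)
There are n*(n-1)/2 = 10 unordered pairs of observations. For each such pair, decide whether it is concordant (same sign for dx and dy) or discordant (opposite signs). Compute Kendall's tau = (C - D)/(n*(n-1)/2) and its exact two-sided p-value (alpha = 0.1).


Step 1: Enumerate the 10 unordered pairs (i,j) with i<j and classify each by sign(x_j-x_i) * sign(y_j-y_i).
  (1,2):dx=-6,dy=+6->D; (1,3):dx=-3,dy=-1->C; (1,4):dx=+1,dy=+2->C; (1,5):dx=+2,dy=+5->C
  (2,3):dx=+3,dy=-7->D; (2,4):dx=+7,dy=-4->D; (2,5):dx=+8,dy=-1->D; (3,4):dx=+4,dy=+3->C
  (3,5):dx=+5,dy=+6->C; (4,5):dx=+1,dy=+3->C
Step 2: C = 6, D = 4, total pairs = 10.
Step 3: tau = (C - D)/(n(n-1)/2) = (6 - 4)/10 = 0.200000.
Step 4: Exact two-sided p-value (enumerate n! = 120 permutations of y under H0): p = 0.816667.
Step 5: alpha = 0.1. fail to reject H0.

tau_b = 0.2000 (C=6, D=4), p = 0.816667, fail to reject H0.


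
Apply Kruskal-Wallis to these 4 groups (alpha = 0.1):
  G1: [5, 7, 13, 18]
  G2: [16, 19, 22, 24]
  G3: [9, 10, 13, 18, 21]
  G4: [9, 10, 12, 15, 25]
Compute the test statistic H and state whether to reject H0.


Step 1: Combine all N = 18 observations and assign midranks.
sorted (value, group, rank): (5,G1,1), (7,G1,2), (9,G3,3.5), (9,G4,3.5), (10,G3,5.5), (10,G4,5.5), (12,G4,7), (13,G1,8.5), (13,G3,8.5), (15,G4,10), (16,G2,11), (18,G1,12.5), (18,G3,12.5), (19,G2,14), (21,G3,15), (22,G2,16), (24,G2,17), (25,G4,18)
Step 2: Sum ranks within each group.
R_1 = 24 (n_1 = 4)
R_2 = 58 (n_2 = 4)
R_3 = 45 (n_3 = 5)
R_4 = 44 (n_4 = 5)
Step 3: H = 12/(N(N+1)) * sum(R_i^2/n_i) - 3(N+1)
     = 12/(18*19) * (24^2/4 + 58^2/4 + 45^2/5 + 44^2/5) - 3*19
     = 0.035088 * 1777.2 - 57
     = 5.357895.
Step 4: Ties present; correction factor C = 1 - 24/(18^3 - 18) = 0.995872. Corrected H = 5.357895 / 0.995872 = 5.380104.
Step 5: Under H0, H ~ chi^2(3); p-value = 0.145988.
Step 6: alpha = 0.1. fail to reject H0.

H = 5.3801, df = 3, p = 0.145988, fail to reject H0.


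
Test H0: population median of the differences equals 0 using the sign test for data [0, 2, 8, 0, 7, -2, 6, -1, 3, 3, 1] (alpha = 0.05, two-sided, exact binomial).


Step 1: Discard zero differences. Original n = 11; n_eff = number of nonzero differences = 9.
Nonzero differences (with sign): +2, +8, +7, -2, +6, -1, +3, +3, +1
Step 2: Count signs: positive = 7, negative = 2.
Step 3: Under H0: P(positive) = 0.5, so the number of positives S ~ Bin(9, 0.5).
Step 4: Two-sided exact p-value = sum of Bin(9,0.5) probabilities at or below the observed probability = 0.179688.
Step 5: alpha = 0.05. fail to reject H0.

n_eff = 9, pos = 7, neg = 2, p = 0.179688, fail to reject H0.


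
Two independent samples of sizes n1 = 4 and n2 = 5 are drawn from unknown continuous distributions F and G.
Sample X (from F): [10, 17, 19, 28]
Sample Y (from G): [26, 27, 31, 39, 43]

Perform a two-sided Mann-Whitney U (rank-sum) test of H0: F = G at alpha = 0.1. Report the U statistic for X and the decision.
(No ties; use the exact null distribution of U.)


Step 1: Combine and sort all 9 observations; assign midranks.
sorted (value, group): (10,X), (17,X), (19,X), (26,Y), (27,Y), (28,X), (31,Y), (39,Y), (43,Y)
ranks: 10->1, 17->2, 19->3, 26->4, 27->5, 28->6, 31->7, 39->8, 43->9
Step 2: Rank sum for X: R1 = 1 + 2 + 3 + 6 = 12.
Step 3: U_X = R1 - n1(n1+1)/2 = 12 - 4*5/2 = 12 - 10 = 2.
       U_Y = n1*n2 - U_X = 20 - 2 = 18.
Step 4: No ties, so the exact null distribution of U (based on enumerating the C(9,4) = 126 equally likely rank assignments) gives the two-sided p-value.
Step 5: p-value = 0.063492; compare to alpha = 0.1. reject H0.

U_X = 2, p = 0.063492, reject H0 at alpha = 0.1.


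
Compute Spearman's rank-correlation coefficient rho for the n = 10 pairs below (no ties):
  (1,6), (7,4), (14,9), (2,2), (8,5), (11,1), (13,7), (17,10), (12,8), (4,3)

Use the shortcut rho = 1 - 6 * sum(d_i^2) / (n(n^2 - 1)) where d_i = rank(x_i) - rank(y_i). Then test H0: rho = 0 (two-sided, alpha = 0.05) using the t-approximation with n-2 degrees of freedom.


Step 1: Rank x and y separately (midranks; no ties here).
rank(x): 1->1, 7->4, 14->9, 2->2, 8->5, 11->6, 13->8, 17->10, 12->7, 4->3
rank(y): 6->6, 4->4, 9->9, 2->2, 5->5, 1->1, 7->7, 10->10, 8->8, 3->3
Step 2: d_i = R_x(i) - R_y(i); compute d_i^2.
  (1-6)^2=25, (4-4)^2=0, (9-9)^2=0, (2-2)^2=0, (5-5)^2=0, (6-1)^2=25, (8-7)^2=1, (10-10)^2=0, (7-8)^2=1, (3-3)^2=0
sum(d^2) = 52.
Step 3: rho = 1 - 6*52 / (10*(10^2 - 1)) = 1 - 312/990 = 0.684848.
Step 4: Under H0, t = rho * sqrt((n-2)/(1-rho^2)) = 2.6583 ~ t(8).
Step 5: Two-sided p-value from the t-distribution with 8 df = 0.028883.
Step 6: alpha = 0.05. reject H0.

rho = 0.6848, p = 0.028883, reject H0 at alpha = 0.05.


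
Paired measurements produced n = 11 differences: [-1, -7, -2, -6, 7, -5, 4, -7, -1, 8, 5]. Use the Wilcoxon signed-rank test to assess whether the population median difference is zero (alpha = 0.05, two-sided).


Step 1: Drop any zero differences (none here) and take |d_i|.
|d| = [1, 7, 2, 6, 7, 5, 4, 7, 1, 8, 5]
Step 2: Midrank |d_i| (ties get averaged ranks).
ranks: |1|->1.5, |7|->9, |2|->3, |6|->7, |7|->9, |5|->5.5, |4|->4, |7|->9, |1|->1.5, |8|->11, |5|->5.5
Step 3: Attach original signs; sum ranks with positive sign and with negative sign.
W+ = 9 + 4 + 11 + 5.5 = 29.5
W- = 1.5 + 9 + 3 + 7 + 5.5 + 9 + 1.5 = 36.5
(Check: W+ + W- = 66 should equal n(n+1)/2 = 66.)
Step 4: Test statistic W = min(W+, W-) = 29.5.
Step 5: Ties in |d|, so use the tie-corrected normal approximation.
        E[W] = n(n+1)/4 = 11*12/4 = 33.
        Tie groups: |d|=1 (t=2), |d|=5 (t=2), |d|=7 (t=3); sum(t^3 - t) = 36.
        Var[W] = n(n+1)(2n+1)/24 - sum(t^3-t)/48 = 3036/24 - 36/48 = 125.75.
        z = (W - E[W]) / sqrt(Var[W]) = (29.5 - 33) / 11.2138 = -0.3121.
        Two-sided p = 2*Phi(z) = 0.754953.
Step 6: alpha = 0.05. fail to reject H0.

W+ = 29.5, W- = 36.5, W = min = 29.5, p = 0.754953, fail to reject H0.


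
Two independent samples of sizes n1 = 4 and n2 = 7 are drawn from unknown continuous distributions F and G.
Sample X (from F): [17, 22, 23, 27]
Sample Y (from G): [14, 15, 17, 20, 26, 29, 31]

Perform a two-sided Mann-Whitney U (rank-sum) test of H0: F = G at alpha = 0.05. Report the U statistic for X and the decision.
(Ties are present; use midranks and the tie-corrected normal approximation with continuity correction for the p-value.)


Step 1: Combine and sort all 11 observations; assign midranks.
sorted (value, group): (14,Y), (15,Y), (17,X), (17,Y), (20,Y), (22,X), (23,X), (26,Y), (27,X), (29,Y), (31,Y)
ranks: 14->1, 15->2, 17->3.5, 17->3.5, 20->5, 22->6, 23->7, 26->8, 27->9, 29->10, 31->11
Step 2: Rank sum for X: R1 = 3.5 + 6 + 7 + 9 = 25.5.
Step 3: U_X = R1 - n1(n1+1)/2 = 25.5 - 4*5/2 = 25.5 - 10 = 15.5.
       U_Y = n1*n2 - U_X = 28 - 15.5 = 12.5.
Step 4: Ties are present, so use the tie-corrected normal approximation (with continuity correction) for the p-value.
Step 5: p-value = 0.849769; compare to alpha = 0.05. fail to reject H0.

U_X = 15.5, p = 0.849769, fail to reject H0 at alpha = 0.05.


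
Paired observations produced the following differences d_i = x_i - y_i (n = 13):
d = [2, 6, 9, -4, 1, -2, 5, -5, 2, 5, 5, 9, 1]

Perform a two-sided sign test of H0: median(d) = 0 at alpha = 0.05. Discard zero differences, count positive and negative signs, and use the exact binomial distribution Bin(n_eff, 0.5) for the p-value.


Step 1: Discard zero differences. Original n = 13; n_eff = number of nonzero differences = 13.
Nonzero differences (with sign): +2, +6, +9, -4, +1, -2, +5, -5, +2, +5, +5, +9, +1
Step 2: Count signs: positive = 10, negative = 3.
Step 3: Under H0: P(positive) = 0.5, so the number of positives S ~ Bin(13, 0.5).
Step 4: Two-sided exact p-value = sum of Bin(13,0.5) probabilities at or below the observed probability = 0.092285.
Step 5: alpha = 0.05. fail to reject H0.

n_eff = 13, pos = 10, neg = 3, p = 0.092285, fail to reject H0.


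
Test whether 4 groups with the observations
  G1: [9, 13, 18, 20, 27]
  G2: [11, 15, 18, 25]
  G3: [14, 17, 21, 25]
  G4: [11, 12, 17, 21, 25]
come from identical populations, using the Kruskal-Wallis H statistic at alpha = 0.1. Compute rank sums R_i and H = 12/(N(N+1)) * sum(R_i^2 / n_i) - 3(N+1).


Step 1: Combine all N = 18 observations and assign midranks.
sorted (value, group, rank): (9,G1,1), (11,G2,2.5), (11,G4,2.5), (12,G4,4), (13,G1,5), (14,G3,6), (15,G2,7), (17,G3,8.5), (17,G4,8.5), (18,G1,10.5), (18,G2,10.5), (20,G1,12), (21,G3,13.5), (21,G4,13.5), (25,G2,16), (25,G3,16), (25,G4,16), (27,G1,18)
Step 2: Sum ranks within each group.
R_1 = 46.5 (n_1 = 5)
R_2 = 36 (n_2 = 4)
R_3 = 44 (n_3 = 4)
R_4 = 44.5 (n_4 = 5)
Step 3: H = 12/(N(N+1)) * sum(R_i^2/n_i) - 3(N+1)
     = 12/(18*19) * (46.5^2/5 + 36^2/4 + 44^2/4 + 44.5^2/5) - 3*19
     = 0.035088 * 1636.5 - 57
     = 0.421053.
Step 4: Ties present; correction factor C = 1 - 48/(18^3 - 18) = 0.991744. Corrected H = 0.421053 / 0.991744 = 0.424558.
Step 5: Under H0, H ~ chi^2(3); p-value = 0.935124.
Step 6: alpha = 0.1. fail to reject H0.

H = 0.4246, df = 3, p = 0.935124, fail to reject H0.


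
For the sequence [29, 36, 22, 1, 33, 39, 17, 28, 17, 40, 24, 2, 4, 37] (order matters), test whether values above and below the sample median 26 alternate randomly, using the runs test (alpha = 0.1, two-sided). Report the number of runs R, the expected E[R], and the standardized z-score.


Step 1: Compute median = 26; label A = above, B = below.
Labels in order: AABBAABABABBBA  (n_A = 7, n_B = 7)
Step 2: Count runs R = 9.
Step 3: Under H0 (random ordering), E[R] = 2*n_A*n_B/(n_A+n_B) + 1 = 2*7*7/14 + 1 = 8.0000.
        Var[R] = 2*n_A*n_B*(2*n_A*n_B - n_A - n_B) / ((n_A+n_B)^2 * (n_A+n_B-1)) = 8232/2548 = 3.2308.
        SD[R] = 1.7974.
Step 4: Continuity-corrected z = (R - 0.5 - E[R]) / SD[R] = (9 - 0.5 - 8.0000) / 1.7974 = 0.2782.
Step 5: Two-sided p-value via normal approximation = 2*(1 - Phi(|z|)) = 0.780879.
Step 6: alpha = 0.1. fail to reject H0.

R = 9, z = 0.2782, p = 0.780879, fail to reject H0.


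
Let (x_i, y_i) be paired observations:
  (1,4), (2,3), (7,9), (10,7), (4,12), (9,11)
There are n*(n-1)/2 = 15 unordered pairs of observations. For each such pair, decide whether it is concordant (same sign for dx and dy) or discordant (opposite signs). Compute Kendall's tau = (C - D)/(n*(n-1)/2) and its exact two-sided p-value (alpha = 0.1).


Step 1: Enumerate the 15 unordered pairs (i,j) with i<j and classify each by sign(x_j-x_i) * sign(y_j-y_i).
  (1,2):dx=+1,dy=-1->D; (1,3):dx=+6,dy=+5->C; (1,4):dx=+9,dy=+3->C; (1,5):dx=+3,dy=+8->C
  (1,6):dx=+8,dy=+7->C; (2,3):dx=+5,dy=+6->C; (2,4):dx=+8,dy=+4->C; (2,5):dx=+2,dy=+9->C
  (2,6):dx=+7,dy=+8->C; (3,4):dx=+3,dy=-2->D; (3,5):dx=-3,dy=+3->D; (3,6):dx=+2,dy=+2->C
  (4,5):dx=-6,dy=+5->D; (4,6):dx=-1,dy=+4->D; (5,6):dx=+5,dy=-1->D
Step 2: C = 9, D = 6, total pairs = 15.
Step 3: tau = (C - D)/(n(n-1)/2) = (9 - 6)/15 = 0.200000.
Step 4: Exact two-sided p-value (enumerate n! = 720 permutations of y under H0): p = 0.719444.
Step 5: alpha = 0.1. fail to reject H0.

tau_b = 0.2000 (C=9, D=6), p = 0.719444, fail to reject H0.


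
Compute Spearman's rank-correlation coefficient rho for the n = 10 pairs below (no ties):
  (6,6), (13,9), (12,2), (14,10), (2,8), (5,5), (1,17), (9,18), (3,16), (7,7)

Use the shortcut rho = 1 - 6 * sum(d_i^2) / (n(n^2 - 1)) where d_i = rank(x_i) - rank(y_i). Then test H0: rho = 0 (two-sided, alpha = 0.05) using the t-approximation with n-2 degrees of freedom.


Step 1: Rank x and y separately (midranks; no ties here).
rank(x): 6->5, 13->9, 12->8, 14->10, 2->2, 5->4, 1->1, 9->7, 3->3, 7->6
rank(y): 6->3, 9->6, 2->1, 10->7, 8->5, 5->2, 17->9, 18->10, 16->8, 7->4
Step 2: d_i = R_x(i) - R_y(i); compute d_i^2.
  (5-3)^2=4, (9-6)^2=9, (8-1)^2=49, (10-7)^2=9, (2-5)^2=9, (4-2)^2=4, (1-9)^2=64, (7-10)^2=9, (3-8)^2=25, (6-4)^2=4
sum(d^2) = 186.
Step 3: rho = 1 - 6*186 / (10*(10^2 - 1)) = 1 - 1116/990 = -0.127273.
Step 4: Under H0, t = rho * sqrt((n-2)/(1-rho^2)) = -0.3629 ~ t(8).
Step 5: Two-sided p-value from the t-distribution with 8 df = 0.726057.
Step 6: alpha = 0.05. fail to reject H0.

rho = -0.1273, p = 0.726057, fail to reject H0 at alpha = 0.05.


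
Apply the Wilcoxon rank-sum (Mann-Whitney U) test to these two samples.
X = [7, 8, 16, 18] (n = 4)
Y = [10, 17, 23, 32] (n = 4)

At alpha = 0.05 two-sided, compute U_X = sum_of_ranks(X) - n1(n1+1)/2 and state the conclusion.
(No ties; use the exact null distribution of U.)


Step 1: Combine and sort all 8 observations; assign midranks.
sorted (value, group): (7,X), (8,X), (10,Y), (16,X), (17,Y), (18,X), (23,Y), (32,Y)
ranks: 7->1, 8->2, 10->3, 16->4, 17->5, 18->6, 23->7, 32->8
Step 2: Rank sum for X: R1 = 1 + 2 + 4 + 6 = 13.
Step 3: U_X = R1 - n1(n1+1)/2 = 13 - 4*5/2 = 13 - 10 = 3.
       U_Y = n1*n2 - U_X = 16 - 3 = 13.
Step 4: No ties, so the exact null distribution of U (based on enumerating the C(8,4) = 70 equally likely rank assignments) gives the two-sided p-value.
Step 5: p-value = 0.200000; compare to alpha = 0.05. fail to reject H0.

U_X = 3, p = 0.200000, fail to reject H0 at alpha = 0.05.


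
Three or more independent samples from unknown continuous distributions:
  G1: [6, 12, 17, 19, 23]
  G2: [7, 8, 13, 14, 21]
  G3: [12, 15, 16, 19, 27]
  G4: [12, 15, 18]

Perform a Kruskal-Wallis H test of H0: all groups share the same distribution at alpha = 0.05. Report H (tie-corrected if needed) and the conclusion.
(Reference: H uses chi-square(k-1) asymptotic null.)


Step 1: Combine all N = 18 observations and assign midranks.
sorted (value, group, rank): (6,G1,1), (7,G2,2), (8,G2,3), (12,G1,5), (12,G3,5), (12,G4,5), (13,G2,7), (14,G2,8), (15,G3,9.5), (15,G4,9.5), (16,G3,11), (17,G1,12), (18,G4,13), (19,G1,14.5), (19,G3,14.5), (21,G2,16), (23,G1,17), (27,G3,18)
Step 2: Sum ranks within each group.
R_1 = 49.5 (n_1 = 5)
R_2 = 36 (n_2 = 5)
R_3 = 58 (n_3 = 5)
R_4 = 27.5 (n_4 = 3)
Step 3: H = 12/(N(N+1)) * sum(R_i^2/n_i) - 3(N+1)
     = 12/(18*19) * (49.5^2/5 + 36^2/5 + 58^2/5 + 27.5^2/3) - 3*19
     = 0.035088 * 1674.13 - 57
     = 1.741520.
Step 4: Ties present; correction factor C = 1 - 36/(18^3 - 18) = 0.993808. Corrected H = 1.741520 / 0.993808 = 1.752371.
Step 5: Under H0, H ~ chi^2(3); p-value = 0.625354.
Step 6: alpha = 0.05. fail to reject H0.

H = 1.7524, df = 3, p = 0.625354, fail to reject H0.


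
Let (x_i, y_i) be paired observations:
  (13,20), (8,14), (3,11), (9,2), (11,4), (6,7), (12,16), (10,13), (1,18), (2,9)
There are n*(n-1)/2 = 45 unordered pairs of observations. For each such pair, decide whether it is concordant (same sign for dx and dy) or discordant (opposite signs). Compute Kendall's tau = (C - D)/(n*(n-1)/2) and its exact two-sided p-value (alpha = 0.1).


Step 1: Enumerate the 45 unordered pairs (i,j) with i<j and classify each by sign(x_j-x_i) * sign(y_j-y_i).
  (1,2):dx=-5,dy=-6->C; (1,3):dx=-10,dy=-9->C; (1,4):dx=-4,dy=-18->C; (1,5):dx=-2,dy=-16->C
  (1,6):dx=-7,dy=-13->C; (1,7):dx=-1,dy=-4->C; (1,8):dx=-3,dy=-7->C; (1,9):dx=-12,dy=-2->C
  (1,10):dx=-11,dy=-11->C; (2,3):dx=-5,dy=-3->C; (2,4):dx=+1,dy=-12->D; (2,5):dx=+3,dy=-10->D
  (2,6):dx=-2,dy=-7->C; (2,7):dx=+4,dy=+2->C; (2,8):dx=+2,dy=-1->D; (2,9):dx=-7,dy=+4->D
  (2,10):dx=-6,dy=-5->C; (3,4):dx=+6,dy=-9->D; (3,5):dx=+8,dy=-7->D; (3,6):dx=+3,dy=-4->D
  (3,7):dx=+9,dy=+5->C; (3,8):dx=+7,dy=+2->C; (3,9):dx=-2,dy=+7->D; (3,10):dx=-1,dy=-2->C
  (4,5):dx=+2,dy=+2->C; (4,6):dx=-3,dy=+5->D; (4,7):dx=+3,dy=+14->C; (4,8):dx=+1,dy=+11->C
  (4,9):dx=-8,dy=+16->D; (4,10):dx=-7,dy=+7->D; (5,6):dx=-5,dy=+3->D; (5,7):dx=+1,dy=+12->C
  (5,8):dx=-1,dy=+9->D; (5,9):dx=-10,dy=+14->D; (5,10):dx=-9,dy=+5->D; (6,7):dx=+6,dy=+9->C
  (6,8):dx=+4,dy=+6->C; (6,9):dx=-5,dy=+11->D; (6,10):dx=-4,dy=+2->D; (7,8):dx=-2,dy=-3->C
  (7,9):dx=-11,dy=+2->D; (7,10):dx=-10,dy=-7->C; (8,9):dx=-9,dy=+5->D; (8,10):dx=-8,dy=-4->C
  (9,10):dx=+1,dy=-9->D
Step 2: C = 25, D = 20, total pairs = 45.
Step 3: tau = (C - D)/(n(n-1)/2) = (25 - 20)/45 = 0.111111.
Step 4: Exact two-sided p-value (enumerate n! = 3628800 permutations of y under H0): p = 0.727490.
Step 5: alpha = 0.1. fail to reject H0.

tau_b = 0.1111 (C=25, D=20), p = 0.727490, fail to reject H0.


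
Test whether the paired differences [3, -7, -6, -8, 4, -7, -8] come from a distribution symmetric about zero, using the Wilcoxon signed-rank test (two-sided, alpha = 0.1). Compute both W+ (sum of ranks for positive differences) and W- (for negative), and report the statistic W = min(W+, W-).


Step 1: Drop any zero differences (none here) and take |d_i|.
|d| = [3, 7, 6, 8, 4, 7, 8]
Step 2: Midrank |d_i| (ties get averaged ranks).
ranks: |3|->1, |7|->4.5, |6|->3, |8|->6.5, |4|->2, |7|->4.5, |8|->6.5
Step 3: Attach original signs; sum ranks with positive sign and with negative sign.
W+ = 1 + 2 = 3
W- = 4.5 + 3 + 6.5 + 4.5 + 6.5 = 25
(Check: W+ + W- = 28 should equal n(n+1)/2 = 28.)
Step 4: Test statistic W = min(W+, W-) = 3.
Step 5: Ties in |d|, so use the tie-corrected normal approximation.
        E[W] = n(n+1)/4 = 7*8/4 = 14.
        Tie groups: |d|=7 (t=2), |d|=8 (t=2); sum(t^3 - t) = 12.
        Var[W] = n(n+1)(2n+1)/24 - sum(t^3-t)/48 = 840/24 - 12/48 = 34.75.
        z = (W - E[W]) / sqrt(Var[W]) = (3 - 14) / 5.8949 = -1.8660.
        Two-sided p = 2*Phi(z) = 0.062039.
Step 6: alpha = 0.1. reject H0.

W+ = 3, W- = 25, W = min = 3, p = 0.062039, reject H0.


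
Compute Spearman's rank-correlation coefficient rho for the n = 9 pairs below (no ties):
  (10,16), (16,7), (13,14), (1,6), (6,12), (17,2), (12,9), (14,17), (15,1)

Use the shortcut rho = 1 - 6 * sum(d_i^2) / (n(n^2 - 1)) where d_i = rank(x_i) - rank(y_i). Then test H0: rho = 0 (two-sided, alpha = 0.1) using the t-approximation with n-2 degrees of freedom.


Step 1: Rank x and y separately (midranks; no ties here).
rank(x): 10->3, 16->8, 13->5, 1->1, 6->2, 17->9, 12->4, 14->6, 15->7
rank(y): 16->8, 7->4, 14->7, 6->3, 12->6, 2->2, 9->5, 17->9, 1->1
Step 2: d_i = R_x(i) - R_y(i); compute d_i^2.
  (3-8)^2=25, (8-4)^2=16, (5-7)^2=4, (1-3)^2=4, (2-6)^2=16, (9-2)^2=49, (4-5)^2=1, (6-9)^2=9, (7-1)^2=36
sum(d^2) = 160.
Step 3: rho = 1 - 6*160 / (9*(9^2 - 1)) = 1 - 960/720 = -0.333333.
Step 4: Under H0, t = rho * sqrt((n-2)/(1-rho^2)) = -0.9354 ~ t(7).
Step 5: Two-sided p-value from the t-distribution with 7 df = 0.380713.
Step 6: alpha = 0.1. fail to reject H0.

rho = -0.3333, p = 0.380713, fail to reject H0 at alpha = 0.1.


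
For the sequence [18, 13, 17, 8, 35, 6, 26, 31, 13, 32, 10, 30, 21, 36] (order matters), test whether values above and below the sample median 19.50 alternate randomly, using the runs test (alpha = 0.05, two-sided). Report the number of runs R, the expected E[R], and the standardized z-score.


Step 1: Compute median = 19.50; label A = above, B = below.
Labels in order: BBBBABAABABAAA  (n_A = 7, n_B = 7)
Step 2: Count runs R = 8.
Step 3: Under H0 (random ordering), E[R] = 2*n_A*n_B/(n_A+n_B) + 1 = 2*7*7/14 + 1 = 8.0000.
        Var[R] = 2*n_A*n_B*(2*n_A*n_B - n_A - n_B) / ((n_A+n_B)^2 * (n_A+n_B-1)) = 8232/2548 = 3.2308.
        SD[R] = 1.7974.
Step 4: R = E[R], so z = 0 with no continuity correction.
Step 5: Two-sided p-value via normal approximation = 2*(1 - Phi(|z|)) = 1.000000.
Step 6: alpha = 0.05. fail to reject H0.

R = 8, z = 0.0000, p = 1.000000, fail to reject H0.


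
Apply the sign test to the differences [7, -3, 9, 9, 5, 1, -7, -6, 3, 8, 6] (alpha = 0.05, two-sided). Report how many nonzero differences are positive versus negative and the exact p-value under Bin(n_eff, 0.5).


Step 1: Discard zero differences. Original n = 11; n_eff = number of nonzero differences = 11.
Nonzero differences (with sign): +7, -3, +9, +9, +5, +1, -7, -6, +3, +8, +6
Step 2: Count signs: positive = 8, negative = 3.
Step 3: Under H0: P(positive) = 0.5, so the number of positives S ~ Bin(11, 0.5).
Step 4: Two-sided exact p-value = sum of Bin(11,0.5) probabilities at or below the observed probability = 0.226562.
Step 5: alpha = 0.05. fail to reject H0.

n_eff = 11, pos = 8, neg = 3, p = 0.226562, fail to reject H0.


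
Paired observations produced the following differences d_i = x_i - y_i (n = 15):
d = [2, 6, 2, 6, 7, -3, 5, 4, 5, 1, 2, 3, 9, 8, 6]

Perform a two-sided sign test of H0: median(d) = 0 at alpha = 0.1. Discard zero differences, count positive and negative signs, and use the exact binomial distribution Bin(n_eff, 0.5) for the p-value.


Step 1: Discard zero differences. Original n = 15; n_eff = number of nonzero differences = 15.
Nonzero differences (with sign): +2, +6, +2, +6, +7, -3, +5, +4, +5, +1, +2, +3, +9, +8, +6
Step 2: Count signs: positive = 14, negative = 1.
Step 3: Under H0: P(positive) = 0.5, so the number of positives S ~ Bin(15, 0.5).
Step 4: Two-sided exact p-value = sum of Bin(15,0.5) probabilities at or below the observed probability = 0.000977.
Step 5: alpha = 0.1. reject H0.

n_eff = 15, pos = 14, neg = 1, p = 0.000977, reject H0.


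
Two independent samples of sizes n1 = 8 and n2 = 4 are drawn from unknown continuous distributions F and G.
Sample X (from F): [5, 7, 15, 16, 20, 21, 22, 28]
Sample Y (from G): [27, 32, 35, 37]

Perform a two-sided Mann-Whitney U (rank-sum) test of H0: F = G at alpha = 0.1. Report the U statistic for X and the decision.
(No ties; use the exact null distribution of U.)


Step 1: Combine and sort all 12 observations; assign midranks.
sorted (value, group): (5,X), (7,X), (15,X), (16,X), (20,X), (21,X), (22,X), (27,Y), (28,X), (32,Y), (35,Y), (37,Y)
ranks: 5->1, 7->2, 15->3, 16->4, 20->5, 21->6, 22->7, 27->8, 28->9, 32->10, 35->11, 37->12
Step 2: Rank sum for X: R1 = 1 + 2 + 3 + 4 + 5 + 6 + 7 + 9 = 37.
Step 3: U_X = R1 - n1(n1+1)/2 = 37 - 8*9/2 = 37 - 36 = 1.
       U_Y = n1*n2 - U_X = 32 - 1 = 31.
Step 4: No ties, so the exact null distribution of U (based on enumerating the C(12,8) = 495 equally likely rank assignments) gives the two-sided p-value.
Step 5: p-value = 0.008081; compare to alpha = 0.1. reject H0.

U_X = 1, p = 0.008081, reject H0 at alpha = 0.1.


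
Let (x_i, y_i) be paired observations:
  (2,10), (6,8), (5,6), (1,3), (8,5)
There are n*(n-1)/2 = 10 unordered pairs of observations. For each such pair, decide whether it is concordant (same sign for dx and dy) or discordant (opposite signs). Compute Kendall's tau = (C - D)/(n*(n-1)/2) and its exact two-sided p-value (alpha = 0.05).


Step 1: Enumerate the 10 unordered pairs (i,j) with i<j and classify each by sign(x_j-x_i) * sign(y_j-y_i).
  (1,2):dx=+4,dy=-2->D; (1,3):dx=+3,dy=-4->D; (1,4):dx=-1,dy=-7->C; (1,5):dx=+6,dy=-5->D
  (2,3):dx=-1,dy=-2->C; (2,4):dx=-5,dy=-5->C; (2,5):dx=+2,dy=-3->D; (3,4):dx=-4,dy=-3->C
  (3,5):dx=+3,dy=-1->D; (4,5):dx=+7,dy=+2->C
Step 2: C = 5, D = 5, total pairs = 10.
Step 3: tau = (C - D)/(n(n-1)/2) = (5 - 5)/10 = 0.000000.
Step 4: Exact two-sided p-value (enumerate n! = 120 permutations of y under H0): p = 1.000000.
Step 5: alpha = 0.05. fail to reject H0.

tau_b = 0.0000 (C=5, D=5), p = 1.000000, fail to reject H0.


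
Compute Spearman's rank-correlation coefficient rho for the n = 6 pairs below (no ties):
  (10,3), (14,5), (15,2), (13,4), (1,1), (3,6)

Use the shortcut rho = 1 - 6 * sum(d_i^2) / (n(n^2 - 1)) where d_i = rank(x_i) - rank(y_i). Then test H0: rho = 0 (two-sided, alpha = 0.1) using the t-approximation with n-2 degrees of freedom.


Step 1: Rank x and y separately (midranks; no ties here).
rank(x): 10->3, 14->5, 15->6, 13->4, 1->1, 3->2
rank(y): 3->3, 5->5, 2->2, 4->4, 1->1, 6->6
Step 2: d_i = R_x(i) - R_y(i); compute d_i^2.
  (3-3)^2=0, (5-5)^2=0, (6-2)^2=16, (4-4)^2=0, (1-1)^2=0, (2-6)^2=16
sum(d^2) = 32.
Step 3: rho = 1 - 6*32 / (6*(6^2 - 1)) = 1 - 192/210 = 0.085714.
Step 4: Under H0, t = rho * sqrt((n-2)/(1-rho^2)) = 0.1721 ~ t(4).
Step 5: Two-sided p-value from the t-distribution with 4 df = 0.871743.
Step 6: alpha = 0.1. fail to reject H0.

rho = 0.0857, p = 0.871743, fail to reject H0 at alpha = 0.1.


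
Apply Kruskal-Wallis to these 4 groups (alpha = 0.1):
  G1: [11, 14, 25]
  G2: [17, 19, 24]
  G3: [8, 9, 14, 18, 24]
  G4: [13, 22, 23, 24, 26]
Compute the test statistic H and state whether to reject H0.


Step 1: Combine all N = 16 observations and assign midranks.
sorted (value, group, rank): (8,G3,1), (9,G3,2), (11,G1,3), (13,G4,4), (14,G1,5.5), (14,G3,5.5), (17,G2,7), (18,G3,8), (19,G2,9), (22,G4,10), (23,G4,11), (24,G2,13), (24,G3,13), (24,G4,13), (25,G1,15), (26,G4,16)
Step 2: Sum ranks within each group.
R_1 = 23.5 (n_1 = 3)
R_2 = 29 (n_2 = 3)
R_3 = 29.5 (n_3 = 5)
R_4 = 54 (n_4 = 5)
Step 3: H = 12/(N(N+1)) * sum(R_i^2/n_i) - 3(N+1)
     = 12/(16*17) * (23.5^2/3 + 29^2/3 + 29.5^2/5 + 54^2/5) - 3*17
     = 0.044118 * 1221.67 - 51
     = 2.897059.
Step 4: Ties present; correction factor C = 1 - 30/(16^3 - 16) = 0.992647. Corrected H = 2.897059 / 0.992647 = 2.918519.
Step 5: Under H0, H ~ chi^2(3); p-value = 0.404359.
Step 6: alpha = 0.1. fail to reject H0.

H = 2.9185, df = 3, p = 0.404359, fail to reject H0.


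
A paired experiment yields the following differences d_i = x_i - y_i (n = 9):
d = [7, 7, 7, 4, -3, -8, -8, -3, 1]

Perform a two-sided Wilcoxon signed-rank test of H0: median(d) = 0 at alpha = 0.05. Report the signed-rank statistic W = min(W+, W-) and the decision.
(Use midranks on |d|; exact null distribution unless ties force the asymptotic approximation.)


Step 1: Drop any zero differences (none here) and take |d_i|.
|d| = [7, 7, 7, 4, 3, 8, 8, 3, 1]
Step 2: Midrank |d_i| (ties get averaged ranks).
ranks: |7|->6, |7|->6, |7|->6, |4|->4, |3|->2.5, |8|->8.5, |8|->8.5, |3|->2.5, |1|->1
Step 3: Attach original signs; sum ranks with positive sign and with negative sign.
W+ = 6 + 6 + 6 + 4 + 1 = 23
W- = 2.5 + 8.5 + 8.5 + 2.5 = 22
(Check: W+ + W- = 45 should equal n(n+1)/2 = 45.)
Step 4: Test statistic W = min(W+, W-) = 22.
Step 5: Ties in |d|, so use the tie-corrected normal approximation.
        E[W] = n(n+1)/4 = 9*10/4 = 22.5.
        Tie groups: |d|=3 (t=2), |d|=7 (t=3), |d|=8 (t=2); sum(t^3 - t) = 36.
        Var[W] = n(n+1)(2n+1)/24 - sum(t^3-t)/48 = 1710/24 - 36/48 = 70.5.
        z = (W - E[W]) / sqrt(Var[W]) = (22 - 22.5) / 8.3964 = -0.0595.
        Two-sided p = 2*Phi(z) = 0.952515.
Step 6: alpha = 0.05. fail to reject H0.

W+ = 23, W- = 22, W = min = 22, p = 0.952515, fail to reject H0.


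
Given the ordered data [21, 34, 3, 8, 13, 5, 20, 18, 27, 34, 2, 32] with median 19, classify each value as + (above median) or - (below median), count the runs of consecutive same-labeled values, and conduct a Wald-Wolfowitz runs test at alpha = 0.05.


Step 1: Compute median = 19; label A = above, B = below.
Labels in order: AABBBBABAABA  (n_A = 6, n_B = 6)
Step 2: Count runs R = 7.
Step 3: Under H0 (random ordering), E[R] = 2*n_A*n_B/(n_A+n_B) + 1 = 2*6*6/12 + 1 = 7.0000.
        Var[R] = 2*n_A*n_B*(2*n_A*n_B - n_A - n_B) / ((n_A+n_B)^2 * (n_A+n_B-1)) = 4320/1584 = 2.7273.
        SD[R] = 1.6514.
Step 4: R = E[R], so z = 0 with no continuity correction.
Step 5: Two-sided p-value via normal approximation = 2*(1 - Phi(|z|)) = 1.000000.
Step 6: alpha = 0.05. fail to reject H0.

R = 7, z = 0.0000, p = 1.000000, fail to reject H0.


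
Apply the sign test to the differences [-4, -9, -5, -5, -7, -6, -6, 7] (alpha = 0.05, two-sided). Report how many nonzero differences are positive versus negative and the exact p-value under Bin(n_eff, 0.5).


Step 1: Discard zero differences. Original n = 8; n_eff = number of nonzero differences = 8.
Nonzero differences (with sign): -4, -9, -5, -5, -7, -6, -6, +7
Step 2: Count signs: positive = 1, negative = 7.
Step 3: Under H0: P(positive) = 0.5, so the number of positives S ~ Bin(8, 0.5).
Step 4: Two-sided exact p-value = sum of Bin(8,0.5) probabilities at or below the observed probability = 0.070312.
Step 5: alpha = 0.05. fail to reject H0.

n_eff = 8, pos = 1, neg = 7, p = 0.070312, fail to reject H0.


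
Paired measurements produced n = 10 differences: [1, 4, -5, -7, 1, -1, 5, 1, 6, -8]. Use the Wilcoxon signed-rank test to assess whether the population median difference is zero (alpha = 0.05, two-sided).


Step 1: Drop any zero differences (none here) and take |d_i|.
|d| = [1, 4, 5, 7, 1, 1, 5, 1, 6, 8]
Step 2: Midrank |d_i| (ties get averaged ranks).
ranks: |1|->2.5, |4|->5, |5|->6.5, |7|->9, |1|->2.5, |1|->2.5, |5|->6.5, |1|->2.5, |6|->8, |8|->10
Step 3: Attach original signs; sum ranks with positive sign and with negative sign.
W+ = 2.5 + 5 + 2.5 + 6.5 + 2.5 + 8 = 27
W- = 6.5 + 9 + 2.5 + 10 = 28
(Check: W+ + W- = 55 should equal n(n+1)/2 = 55.)
Step 4: Test statistic W = min(W+, W-) = 27.
Step 5: Ties in |d|, so use the tie-corrected normal approximation.
        E[W] = n(n+1)/4 = 10*11/4 = 27.5.
        Tie groups: |d|=1 (t=4), |d|=5 (t=2); sum(t^3 - t) = 66.
        Var[W] = n(n+1)(2n+1)/24 - sum(t^3-t)/48 = 2310/24 - 66/48 = 94.875.
        z = (W - E[W]) / sqrt(Var[W]) = (27 - 27.5) / 9.7404 = -0.0513.
        Two-sided p = 2*Phi(z) = 0.959060.
Step 6: alpha = 0.05. fail to reject H0.

W+ = 27, W- = 28, W = min = 27, p = 0.959060, fail to reject H0.


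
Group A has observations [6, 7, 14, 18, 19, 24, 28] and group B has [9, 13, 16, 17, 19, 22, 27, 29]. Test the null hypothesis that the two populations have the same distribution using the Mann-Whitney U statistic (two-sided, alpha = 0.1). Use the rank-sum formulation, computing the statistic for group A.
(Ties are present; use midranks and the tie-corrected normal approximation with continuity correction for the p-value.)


Step 1: Combine and sort all 15 observations; assign midranks.
sorted (value, group): (6,X), (7,X), (9,Y), (13,Y), (14,X), (16,Y), (17,Y), (18,X), (19,X), (19,Y), (22,Y), (24,X), (27,Y), (28,X), (29,Y)
ranks: 6->1, 7->2, 9->3, 13->4, 14->5, 16->6, 17->7, 18->8, 19->9.5, 19->9.5, 22->11, 24->12, 27->13, 28->14, 29->15
Step 2: Rank sum for X: R1 = 1 + 2 + 5 + 8 + 9.5 + 12 + 14 = 51.5.
Step 3: U_X = R1 - n1(n1+1)/2 = 51.5 - 7*8/2 = 51.5 - 28 = 23.5.
       U_Y = n1*n2 - U_X = 56 - 23.5 = 32.5.
Step 4: Ties are present, so use the tie-corrected normal approximation (with continuity correction) for the p-value.
Step 5: p-value = 0.643132; compare to alpha = 0.1. fail to reject H0.

U_X = 23.5, p = 0.643132, fail to reject H0 at alpha = 0.1.


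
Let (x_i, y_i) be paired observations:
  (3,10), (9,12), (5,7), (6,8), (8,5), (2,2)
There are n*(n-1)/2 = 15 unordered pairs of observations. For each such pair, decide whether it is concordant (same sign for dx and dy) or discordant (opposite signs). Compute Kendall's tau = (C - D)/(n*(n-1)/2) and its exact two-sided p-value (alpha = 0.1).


Step 1: Enumerate the 15 unordered pairs (i,j) with i<j and classify each by sign(x_j-x_i) * sign(y_j-y_i).
  (1,2):dx=+6,dy=+2->C; (1,3):dx=+2,dy=-3->D; (1,4):dx=+3,dy=-2->D; (1,5):dx=+5,dy=-5->D
  (1,6):dx=-1,dy=-8->C; (2,3):dx=-4,dy=-5->C; (2,4):dx=-3,dy=-4->C; (2,5):dx=-1,dy=-7->C
  (2,6):dx=-7,dy=-10->C; (3,4):dx=+1,dy=+1->C; (3,5):dx=+3,dy=-2->D; (3,6):dx=-3,dy=-5->C
  (4,5):dx=+2,dy=-3->D; (4,6):dx=-4,dy=-6->C; (5,6):dx=-6,dy=-3->C
Step 2: C = 10, D = 5, total pairs = 15.
Step 3: tau = (C - D)/(n(n-1)/2) = (10 - 5)/15 = 0.333333.
Step 4: Exact two-sided p-value (enumerate n! = 720 permutations of y under H0): p = 0.469444.
Step 5: alpha = 0.1. fail to reject H0.

tau_b = 0.3333 (C=10, D=5), p = 0.469444, fail to reject H0.


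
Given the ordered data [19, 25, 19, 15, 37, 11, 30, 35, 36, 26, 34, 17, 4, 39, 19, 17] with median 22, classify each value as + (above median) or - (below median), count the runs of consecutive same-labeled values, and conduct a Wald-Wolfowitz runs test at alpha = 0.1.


Step 1: Compute median = 22; label A = above, B = below.
Labels in order: BABBABAAAAABBABB  (n_A = 8, n_B = 8)
Step 2: Count runs R = 9.
Step 3: Under H0 (random ordering), E[R] = 2*n_A*n_B/(n_A+n_B) + 1 = 2*8*8/16 + 1 = 9.0000.
        Var[R] = 2*n_A*n_B*(2*n_A*n_B - n_A - n_B) / ((n_A+n_B)^2 * (n_A+n_B-1)) = 14336/3840 = 3.7333.
        SD[R] = 1.9322.
Step 4: R = E[R], so z = 0 with no continuity correction.
Step 5: Two-sided p-value via normal approximation = 2*(1 - Phi(|z|)) = 1.000000.
Step 6: alpha = 0.1. fail to reject H0.

R = 9, z = 0.0000, p = 1.000000, fail to reject H0.


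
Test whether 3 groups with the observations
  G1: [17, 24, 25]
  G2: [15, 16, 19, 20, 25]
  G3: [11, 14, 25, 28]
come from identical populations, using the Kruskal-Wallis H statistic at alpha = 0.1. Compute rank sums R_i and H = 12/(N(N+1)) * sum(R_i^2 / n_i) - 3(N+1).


Step 1: Combine all N = 12 observations and assign midranks.
sorted (value, group, rank): (11,G3,1), (14,G3,2), (15,G2,3), (16,G2,4), (17,G1,5), (19,G2,6), (20,G2,7), (24,G1,8), (25,G1,10), (25,G2,10), (25,G3,10), (28,G3,12)
Step 2: Sum ranks within each group.
R_1 = 23 (n_1 = 3)
R_2 = 30 (n_2 = 5)
R_3 = 25 (n_3 = 4)
Step 3: H = 12/(N(N+1)) * sum(R_i^2/n_i) - 3(N+1)
     = 12/(12*13) * (23^2/3 + 30^2/5 + 25^2/4) - 3*13
     = 0.076923 * 512.583 - 39
     = 0.429487.
Step 4: Ties present; correction factor C = 1 - 24/(12^3 - 12) = 0.986014. Corrected H = 0.429487 / 0.986014 = 0.435579.
Step 5: Under H0, H ~ chi^2(2); p-value = 0.804295.
Step 6: alpha = 0.1. fail to reject H0.

H = 0.4356, df = 2, p = 0.804295, fail to reject H0.


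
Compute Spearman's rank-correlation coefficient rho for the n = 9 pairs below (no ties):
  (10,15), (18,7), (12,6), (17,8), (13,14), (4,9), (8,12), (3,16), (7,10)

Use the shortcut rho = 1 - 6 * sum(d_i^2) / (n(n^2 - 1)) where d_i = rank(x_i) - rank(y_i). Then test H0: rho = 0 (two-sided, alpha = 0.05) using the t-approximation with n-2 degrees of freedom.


Step 1: Rank x and y separately (midranks; no ties here).
rank(x): 10->5, 18->9, 12->6, 17->8, 13->7, 4->2, 8->4, 3->1, 7->3
rank(y): 15->8, 7->2, 6->1, 8->3, 14->7, 9->4, 12->6, 16->9, 10->5
Step 2: d_i = R_x(i) - R_y(i); compute d_i^2.
  (5-8)^2=9, (9-2)^2=49, (6-1)^2=25, (8-3)^2=25, (7-7)^2=0, (2-4)^2=4, (4-6)^2=4, (1-9)^2=64, (3-5)^2=4
sum(d^2) = 184.
Step 3: rho = 1 - 6*184 / (9*(9^2 - 1)) = 1 - 1104/720 = -0.533333.
Step 4: Under H0, t = rho * sqrt((n-2)/(1-rho^2)) = -1.6681 ~ t(7).
Step 5: Two-sided p-value from the t-distribution with 7 df = 0.139227.
Step 6: alpha = 0.05. fail to reject H0.

rho = -0.5333, p = 0.139227, fail to reject H0 at alpha = 0.05.


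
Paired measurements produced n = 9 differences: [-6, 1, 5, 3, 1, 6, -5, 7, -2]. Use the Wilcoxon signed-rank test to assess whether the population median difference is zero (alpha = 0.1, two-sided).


Step 1: Drop any zero differences (none here) and take |d_i|.
|d| = [6, 1, 5, 3, 1, 6, 5, 7, 2]
Step 2: Midrank |d_i| (ties get averaged ranks).
ranks: |6|->7.5, |1|->1.5, |5|->5.5, |3|->4, |1|->1.5, |6|->7.5, |5|->5.5, |7|->9, |2|->3
Step 3: Attach original signs; sum ranks with positive sign and with negative sign.
W+ = 1.5 + 5.5 + 4 + 1.5 + 7.5 + 9 = 29
W- = 7.5 + 5.5 + 3 = 16
(Check: W+ + W- = 45 should equal n(n+1)/2 = 45.)
Step 4: Test statistic W = min(W+, W-) = 16.
Step 5: Ties in |d|, so use the tie-corrected normal approximation.
        E[W] = n(n+1)/4 = 9*10/4 = 22.5.
        Tie groups: |d|=1 (t=2), |d|=5 (t=2), |d|=6 (t=2); sum(t^3 - t) = 18.
        Var[W] = n(n+1)(2n+1)/24 - sum(t^3-t)/48 = 1710/24 - 18/48 = 70.875.
        z = (W - E[W]) / sqrt(Var[W]) = (16 - 22.5) / 8.4187 = -0.7721.
        Two-sided p = 2*Phi(z) = 0.440062.
Step 6: alpha = 0.1. fail to reject H0.

W+ = 29, W- = 16, W = min = 16, p = 0.440062, fail to reject H0.


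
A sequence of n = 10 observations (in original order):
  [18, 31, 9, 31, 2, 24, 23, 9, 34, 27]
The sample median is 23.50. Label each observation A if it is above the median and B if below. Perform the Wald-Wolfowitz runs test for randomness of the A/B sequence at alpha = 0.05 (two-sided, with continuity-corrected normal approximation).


Step 1: Compute median = 23.50; label A = above, B = below.
Labels in order: BABABABBAA  (n_A = 5, n_B = 5)
Step 2: Count runs R = 8.
Step 3: Under H0 (random ordering), E[R] = 2*n_A*n_B/(n_A+n_B) + 1 = 2*5*5/10 + 1 = 6.0000.
        Var[R] = 2*n_A*n_B*(2*n_A*n_B - n_A - n_B) / ((n_A+n_B)^2 * (n_A+n_B-1)) = 2000/900 = 2.2222.
        SD[R] = 1.4907.
Step 4: Continuity-corrected z = (R - 0.5 - E[R]) / SD[R] = (8 - 0.5 - 6.0000) / 1.4907 = 1.0062.
Step 5: Two-sided p-value via normal approximation = 2*(1 - Phi(|z|)) = 0.314305.
Step 6: alpha = 0.05. fail to reject H0.

R = 8, z = 1.0062, p = 0.314305, fail to reject H0.


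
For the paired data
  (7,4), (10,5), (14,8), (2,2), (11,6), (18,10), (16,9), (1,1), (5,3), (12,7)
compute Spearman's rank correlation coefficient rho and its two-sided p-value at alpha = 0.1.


Step 1: Rank x and y separately (midranks; no ties here).
rank(x): 7->4, 10->5, 14->8, 2->2, 11->6, 18->10, 16->9, 1->1, 5->3, 12->7
rank(y): 4->4, 5->5, 8->8, 2->2, 6->6, 10->10, 9->9, 1->1, 3->3, 7->7
Step 2: d_i = R_x(i) - R_y(i); compute d_i^2.
  (4-4)^2=0, (5-5)^2=0, (8-8)^2=0, (2-2)^2=0, (6-6)^2=0, (10-10)^2=0, (9-9)^2=0, (1-1)^2=0, (3-3)^2=0, (7-7)^2=0
sum(d^2) = 0.
Step 3: rho = 1 - 6*0 / (10*(10^2 - 1)) = 1 - 0/990 = 1.000000.
Step 5: Two-sided p-value from the t-distribution with 8 df = 0.000000.
Step 6: alpha = 0.1. reject H0.

rho = 1.0000, p = 0.000000, reject H0 at alpha = 0.1.


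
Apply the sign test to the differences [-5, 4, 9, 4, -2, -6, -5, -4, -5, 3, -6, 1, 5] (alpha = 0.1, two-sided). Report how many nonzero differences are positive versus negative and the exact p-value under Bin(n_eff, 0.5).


Step 1: Discard zero differences. Original n = 13; n_eff = number of nonzero differences = 13.
Nonzero differences (with sign): -5, +4, +9, +4, -2, -6, -5, -4, -5, +3, -6, +1, +5
Step 2: Count signs: positive = 6, negative = 7.
Step 3: Under H0: P(positive) = 0.5, so the number of positives S ~ Bin(13, 0.5).
Step 4: Two-sided exact p-value = sum of Bin(13,0.5) probabilities at or below the observed probability = 1.000000.
Step 5: alpha = 0.1. fail to reject H0.

n_eff = 13, pos = 6, neg = 7, p = 1.000000, fail to reject H0.


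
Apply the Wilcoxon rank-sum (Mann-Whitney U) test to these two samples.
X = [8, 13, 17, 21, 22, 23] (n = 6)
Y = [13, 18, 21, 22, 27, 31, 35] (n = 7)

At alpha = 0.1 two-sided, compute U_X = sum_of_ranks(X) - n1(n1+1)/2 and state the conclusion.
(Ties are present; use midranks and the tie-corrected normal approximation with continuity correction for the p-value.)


Step 1: Combine and sort all 13 observations; assign midranks.
sorted (value, group): (8,X), (13,X), (13,Y), (17,X), (18,Y), (21,X), (21,Y), (22,X), (22,Y), (23,X), (27,Y), (31,Y), (35,Y)
ranks: 8->1, 13->2.5, 13->2.5, 17->4, 18->5, 21->6.5, 21->6.5, 22->8.5, 22->8.5, 23->10, 27->11, 31->12, 35->13
Step 2: Rank sum for X: R1 = 1 + 2.5 + 4 + 6.5 + 8.5 + 10 = 32.5.
Step 3: U_X = R1 - n1(n1+1)/2 = 32.5 - 6*7/2 = 32.5 - 21 = 11.5.
       U_Y = n1*n2 - U_X = 42 - 11.5 = 30.5.
Step 4: Ties are present, so use the tie-corrected normal approximation (with continuity correction) for the p-value.
Step 5: p-value = 0.196688; compare to alpha = 0.1. fail to reject H0.

U_X = 11.5, p = 0.196688, fail to reject H0 at alpha = 0.1.
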